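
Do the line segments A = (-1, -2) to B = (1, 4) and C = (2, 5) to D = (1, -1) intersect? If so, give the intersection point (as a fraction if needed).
No (intersection of containing lines falls outside at least one segment)

Parametrize and solve: t = 11/6, s = -2/3. At least one of these is outside [0, 1], so the segments do not intersect.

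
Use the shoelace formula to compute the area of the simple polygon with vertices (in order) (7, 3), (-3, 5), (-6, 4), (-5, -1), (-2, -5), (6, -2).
Area = 177/2

Shoelace formula: Area = (1/2) |Σ_i (x_i · y_{i+1} − x_{i+1} · y_i)| (indices mod n). Compute each cross term:
  (7)(5) − (-3)(3) = 44
  (-3)(4) − (-6)(5) = 18
  (-6)(-1) − (-5)(4) = 26
  (-5)(-5) − (-2)(-1) = 23
  (-2)(-2) − (6)(-5) = 34
  (6)(3) − (7)(-2) = 32
Sum = 177, so (signed) Area = 177/2 = 177/2, |Area| = 177/2.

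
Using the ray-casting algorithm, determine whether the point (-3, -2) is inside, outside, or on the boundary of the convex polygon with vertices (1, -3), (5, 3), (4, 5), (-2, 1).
The point (-3, -2) lies strictly outside the polygon

Cast a horizontal ray to the right from the query point and count how many polygon edges it crosses (each edge strictly once or zero times, handled with the usual half-open convention). 
Parity of crossings → even ⇒ outside.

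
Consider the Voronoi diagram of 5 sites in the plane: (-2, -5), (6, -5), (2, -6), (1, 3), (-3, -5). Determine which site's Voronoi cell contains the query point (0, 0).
Nearest site = (1, 3)

The Voronoi cell of site s contains exactly those query points closer to s than to any other site. Compute squared distances from q = (0, 0) to each site:
  (1 − 0)² + (3 − 0)² = 10
  (-2 − 0)² + (-5 − 0)² = 29
  (-3 − 0)² + (-5 − 0)² = 34
  (2 − 0)² + (-6 − 0)² = 40
  (6 − 0)² + (-5 − 0)² = 61
Minimum is attained by (1, 3), so q lies in its Voronoi cell.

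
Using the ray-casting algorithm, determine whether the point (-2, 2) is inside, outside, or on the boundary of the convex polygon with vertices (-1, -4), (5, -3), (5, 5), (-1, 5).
The point (-2, 2) lies strictly outside the polygon

Cast a horizontal ray to the right from the query point and count how many polygon edges it crosses (each edge strictly once or zero times, handled with the usual half-open convention). 
Parity of crossings → even ⇒ outside.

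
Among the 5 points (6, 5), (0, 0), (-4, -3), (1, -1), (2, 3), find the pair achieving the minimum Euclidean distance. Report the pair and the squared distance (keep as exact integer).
Pair = ((0, 0), (1, -1)); squared distance = 2

Compute all C(5, 2) = 10 pairwise squared distances (x_i − x_j)² + (y_i − y_j)². The minimum is 2, attained by the pair ((0, 0), (1, -1)).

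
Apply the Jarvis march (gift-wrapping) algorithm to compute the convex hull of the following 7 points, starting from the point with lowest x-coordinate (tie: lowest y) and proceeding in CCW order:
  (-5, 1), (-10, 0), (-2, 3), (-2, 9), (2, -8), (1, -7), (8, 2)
Hull (CCW) = [(-10, 0), (2, -8), (8, 2), (-2, 9)]

Jarvis march: at each step, from the current hull vertex p, select the next vertex q as the point such that every other point lies strictly to the left of (or on) the directed line p → q. (Equivalently: for every other point r, the cross product (q − p) × (r − p) ≥ 0.)
Starting point (lowest x, tie lowest y): (-10, 0). Wrap until returning to start. Resulting hull: (-10, 0), (2, -8), (8, 2), (-2, 9).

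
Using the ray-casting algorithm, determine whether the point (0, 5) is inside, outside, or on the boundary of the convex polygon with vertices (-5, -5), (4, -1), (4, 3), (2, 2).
The point (0, 5) lies strictly outside the polygon

Cast a horizontal ray to the right from the query point and count how many polygon edges it crosses (each edge strictly once or zero times, handled with the usual half-open convention). 
Parity of crossings → even ⇒ outside.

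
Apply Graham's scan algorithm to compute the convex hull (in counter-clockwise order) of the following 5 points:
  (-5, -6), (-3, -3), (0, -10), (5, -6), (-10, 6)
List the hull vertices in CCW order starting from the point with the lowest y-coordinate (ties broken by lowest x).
Hull (CCW) = [(0, -10), (5, -6), (-10, 6), (-5, -6)]

Graham scan procedure:
  1. Find the pivot p₀ = point with lowest y (tie → lowest x): (0, -10).
  2. Sort the remaining points by polar angle around p₀.
  3. Walk through sorted points, maintaining a stack; pop the top while the last three entries make a non-left turn (cross product ≤ 0).
  4. Final stack is the convex hull in CCW order: (0, -10), (5, -6), (-10, 6), (-5, -6).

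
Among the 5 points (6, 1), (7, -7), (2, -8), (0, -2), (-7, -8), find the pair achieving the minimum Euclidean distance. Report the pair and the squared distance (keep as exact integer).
Pair = ((7, -7), (2, -8)); squared distance = 26

Compute all C(5, 2) = 10 pairwise squared distances (x_i − x_j)² + (y_i − y_j)². The minimum is 26, attained by the pair ((7, -7), (2, -8)).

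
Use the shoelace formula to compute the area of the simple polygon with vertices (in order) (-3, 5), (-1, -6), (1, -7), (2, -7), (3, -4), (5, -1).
Area = 95/2

Shoelace formula: Area = (1/2) |Σ_i (x_i · y_{i+1} − x_{i+1} · y_i)| (indices mod n). Compute each cross term:
  (-3)(-6) − (-1)(5) = 23
  (-1)(-7) − (1)(-6) = 13
  (1)(-7) − (2)(-7) = 7
  (2)(-4) − (3)(-7) = 13
  (3)(-1) − (5)(-4) = 17
  (5)(5) − (-3)(-1) = 22
Sum = 95, so (signed) Area = 95/2 = 95/2, |Area| = 95/2.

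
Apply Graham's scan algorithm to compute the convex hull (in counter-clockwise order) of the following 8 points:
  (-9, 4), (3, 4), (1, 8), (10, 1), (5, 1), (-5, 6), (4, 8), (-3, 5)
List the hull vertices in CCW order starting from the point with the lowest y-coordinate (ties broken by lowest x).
Hull (CCW) = [(5, 1), (10, 1), (4, 8), (1, 8), (-5, 6), (-9, 4)]

Graham scan procedure:
  1. Find the pivot p₀ = point with lowest y (tie → lowest x): (5, 1).
  2. Sort the remaining points by polar angle around p₀.
  3. Walk through sorted points, maintaining a stack; pop the top while the last three entries make a non-left turn (cross product ≤ 0).
  4. Final stack is the convex hull in CCW order: (5, 1), (10, 1), (4, 8), (1, 8), (-5, 6), (-9, 4).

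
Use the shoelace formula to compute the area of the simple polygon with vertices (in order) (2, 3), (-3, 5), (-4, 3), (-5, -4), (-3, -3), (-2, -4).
Area = 36

Shoelace formula: Area = (1/2) |Σ_i (x_i · y_{i+1} − x_{i+1} · y_i)| (indices mod n). Compute each cross term:
  (2)(5) − (-3)(3) = 19
  (-3)(3) − (-4)(5) = 11
  (-4)(-4) − (-5)(3) = 31
  (-5)(-3) − (-3)(-4) = 3
  (-3)(-4) − (-2)(-3) = 6
  (-2)(3) − (2)(-4) = 2
Sum = 72, so (signed) Area = 72/2 = 36, |Area| = 36.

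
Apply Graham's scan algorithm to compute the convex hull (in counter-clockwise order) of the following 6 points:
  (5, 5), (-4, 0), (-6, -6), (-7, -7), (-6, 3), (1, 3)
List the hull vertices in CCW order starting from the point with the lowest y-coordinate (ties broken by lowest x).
Hull (CCW) = [(-7, -7), (5, 5), (-6, 3)]

Graham scan procedure:
  1. Find the pivot p₀ = point with lowest y (tie → lowest x): (-7, -7).
  2. Sort the remaining points by polar angle around p₀.
  3. Walk through sorted points, maintaining a stack; pop the top while the last three entries make a non-left turn (cross product ≤ 0).
  4. Final stack is the convex hull in CCW order: (-7, -7), (5, 5), (-6, 3).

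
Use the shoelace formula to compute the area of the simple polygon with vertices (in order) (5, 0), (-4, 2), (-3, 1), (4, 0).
Area = 4

Shoelace formula: Area = (1/2) |Σ_i (x_i · y_{i+1} − x_{i+1} · y_i)| (indices mod n). Compute each cross term:
  (5)(2) − (-4)(0) = 10
  (-4)(1) − (-3)(2) = 2
  (-3)(0) − (4)(1) = -4
  (4)(0) − (5)(0) = 0
Sum = 8, so (signed) Area = 8/2 = 4, |Area| = 4.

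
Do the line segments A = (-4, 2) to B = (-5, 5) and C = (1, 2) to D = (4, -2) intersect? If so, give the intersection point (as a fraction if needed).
No (intersection of containing lines falls outside at least one segment)

Parametrize and solve: t = 4, s = -3. At least one of these is outside [0, 1], so the segments do not intersect.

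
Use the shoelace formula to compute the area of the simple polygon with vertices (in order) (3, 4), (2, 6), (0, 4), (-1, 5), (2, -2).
Area = 14

Shoelace formula: Area = (1/2) |Σ_i (x_i · y_{i+1} − x_{i+1} · y_i)| (indices mod n). Compute each cross term:
  (3)(6) − (2)(4) = 10
  (2)(4) − (0)(6) = 8
  (0)(5) − (-1)(4) = 4
  (-1)(-2) − (2)(5) = -8
  (2)(4) − (3)(-2) = 14
Sum = 28, so (signed) Area = 28/2 = 14, |Area| = 14.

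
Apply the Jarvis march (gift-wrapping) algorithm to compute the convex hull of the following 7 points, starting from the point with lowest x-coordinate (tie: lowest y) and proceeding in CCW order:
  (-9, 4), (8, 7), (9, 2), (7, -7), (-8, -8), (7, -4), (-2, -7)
Hull (CCW) = [(-9, 4), (-8, -8), (7, -7), (9, 2), (8, 7)]

Jarvis march: at each step, from the current hull vertex p, select the next vertex q as the point such that every other point lies strictly to the left of (or on) the directed line p → q. (Equivalently: for every other point r, the cross product (q − p) × (r − p) ≥ 0.)
Starting point (lowest x, tie lowest y): (-9, 4). Wrap until returning to start. Resulting hull: (-9, 4), (-8, -8), (7, -7), (9, 2), (8, 7).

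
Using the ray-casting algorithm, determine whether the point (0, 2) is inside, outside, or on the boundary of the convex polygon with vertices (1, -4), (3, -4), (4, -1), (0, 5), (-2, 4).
The point (0, 2) lies strictly inside the polygon

Cast a horizontal ray to the right from the query point and count how many polygon edges it crosses (each edge strictly once or zero times, handled with the usual half-open convention). 
Parity of crossings → odd ⇒ inside.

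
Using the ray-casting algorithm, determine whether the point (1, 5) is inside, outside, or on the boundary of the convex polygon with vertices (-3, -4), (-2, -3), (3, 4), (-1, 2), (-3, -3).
The point (1, 5) lies strictly outside the polygon

Cast a horizontal ray to the right from the query point and count how many polygon edges it crosses (each edge strictly once or zero times, handled with the usual half-open convention). 
Parity of crossings → even ⇒ outside.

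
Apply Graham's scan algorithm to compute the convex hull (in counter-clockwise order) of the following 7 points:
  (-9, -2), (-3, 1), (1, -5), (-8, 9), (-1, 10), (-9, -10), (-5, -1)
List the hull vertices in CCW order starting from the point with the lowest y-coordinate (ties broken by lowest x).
Hull (CCW) = [(-9, -10), (1, -5), (-1, 10), (-8, 9), (-9, -2)]

Graham scan procedure:
  1. Find the pivot p₀ = point with lowest y (tie → lowest x): (-9, -10).
  2. Sort the remaining points by polar angle around p₀.
  3. Walk through sorted points, maintaining a stack; pop the top while the last three entries make a non-left turn (cross product ≤ 0).
  4. Final stack is the convex hull in CCW order: (-9, -10), (1, -5), (-1, 10), (-8, 9), (-9, -2).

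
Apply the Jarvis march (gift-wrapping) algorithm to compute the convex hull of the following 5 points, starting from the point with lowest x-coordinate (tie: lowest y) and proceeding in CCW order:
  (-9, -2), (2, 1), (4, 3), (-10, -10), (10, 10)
Hull (CCW) = [(-10, -10), (2, 1), (4, 3), (10, 10), (-9, -2)]

Jarvis march: at each step, from the current hull vertex p, select the next vertex q as the point such that every other point lies strictly to the left of (or on) the directed line p → q. (Equivalently: for every other point r, the cross product (q − p) × (r − p) ≥ 0.)
Starting point (lowest x, tie lowest y): (-10, -10). Wrap until returning to start. Resulting hull: (-10, -10), (2, 1), (4, 3), (10, 10), (-9, -2).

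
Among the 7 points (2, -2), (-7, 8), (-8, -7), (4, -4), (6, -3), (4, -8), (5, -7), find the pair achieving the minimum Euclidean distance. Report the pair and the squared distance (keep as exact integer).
Pair = ((4, -8), (5, -7)); squared distance = 2

Compute all C(7, 2) = 21 pairwise squared distances (x_i − x_j)² + (y_i − y_j)². The minimum is 2, attained by the pair ((4, -8), (5, -7)).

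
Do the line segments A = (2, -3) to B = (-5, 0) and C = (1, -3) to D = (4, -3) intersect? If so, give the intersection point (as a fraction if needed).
Yes; intersection at (2, -3) (t = 0 on AB, s = 1/3 on CD)

Parametrize AB as A + t(B − A) = (2 + -7 t, -3 + 3 t) and CD as C + s(D − C) = (1 + 3 s, -3 + 0 s). Solve the linear system for (t, s). Determinant = 9 ≠ 0, so a unique intersection of the containing lines exists. Solution: t = 0, s = 1/3 — both in [0, 1], so the segments cross. Intersection point: (2, -3).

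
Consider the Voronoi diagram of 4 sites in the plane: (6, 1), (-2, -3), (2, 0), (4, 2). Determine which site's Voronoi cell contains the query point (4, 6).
Nearest site = (4, 2)

The Voronoi cell of site s contains exactly those query points closer to s than to any other site. Compute squared distances from q = (4, 6) to each site:
  (4 − 4)² + (2 − 6)² = 16
  (6 − 4)² + (1 − 6)² = 29
  (2 − 4)² + (0 − 6)² = 40
  (-2 − 4)² + (-3 − 6)² = 117
Minimum is attained by (4, 2), so q lies in its Voronoi cell.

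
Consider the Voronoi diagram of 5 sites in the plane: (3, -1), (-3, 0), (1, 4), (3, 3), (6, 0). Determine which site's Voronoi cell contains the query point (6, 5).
Nearest site = (3, 3)

The Voronoi cell of site s contains exactly those query points closer to s than to any other site. Compute squared distances from q = (6, 5) to each site:
  (3 − 6)² + (3 − 5)² = 13
  (6 − 6)² + (0 − 5)² = 25
  (1 − 6)² + (4 − 5)² = 26
  (3 − 6)² + (-1 − 5)² = 45
  (-3 − 6)² + (0 − 5)² = 106
Minimum is attained by (3, 3), so q lies in its Voronoi cell.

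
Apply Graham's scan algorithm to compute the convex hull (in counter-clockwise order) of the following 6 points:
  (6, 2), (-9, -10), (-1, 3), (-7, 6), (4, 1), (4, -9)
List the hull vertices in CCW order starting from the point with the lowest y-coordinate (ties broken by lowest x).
Hull (CCW) = [(-9, -10), (4, -9), (6, 2), (-7, 6)]

Graham scan procedure:
  1. Find the pivot p₀ = point with lowest y (tie → lowest x): (-9, -10).
  2. Sort the remaining points by polar angle around p₀.
  3. Walk through sorted points, maintaining a stack; pop the top while the last three entries make a non-left turn (cross product ≤ 0).
  4. Final stack is the convex hull in CCW order: (-9, -10), (4, -9), (6, 2), (-7, 6).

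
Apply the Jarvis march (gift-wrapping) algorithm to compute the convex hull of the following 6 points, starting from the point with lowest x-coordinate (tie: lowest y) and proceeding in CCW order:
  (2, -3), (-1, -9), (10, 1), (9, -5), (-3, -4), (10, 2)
Hull (CCW) = [(-3, -4), (-1, -9), (9, -5), (10, 1), (10, 2)]

Jarvis march: at each step, from the current hull vertex p, select the next vertex q as the point such that every other point lies strictly to the left of (or on) the directed line p → q. (Equivalently: for every other point r, the cross product (q − p) × (r − p) ≥ 0.)
Starting point (lowest x, tie lowest y): (-3, -4). Wrap until returning to start. Resulting hull: (-3, -4), (-1, -9), (9, -5), (10, 1), (10, 2).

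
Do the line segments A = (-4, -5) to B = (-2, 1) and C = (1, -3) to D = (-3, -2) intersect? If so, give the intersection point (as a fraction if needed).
Yes; intersection at (-3, -2) (t = 1/2 on AB, s = 1 on CD)

Parametrize AB as A + t(B − A) = (-4 + 2 t, -5 + 6 t) and CD as C + s(D − C) = (1 + -4 s, -3 + 1 s). Solve the linear system for (t, s). Determinant = -26 ≠ 0, so a unique intersection of the containing lines exists. Solution: t = 1/2, s = 1 — both in [0, 1], so the segments cross. Intersection point: (-3, -2).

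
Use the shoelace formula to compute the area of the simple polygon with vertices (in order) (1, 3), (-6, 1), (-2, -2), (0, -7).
Area = 27

Shoelace formula: Area = (1/2) |Σ_i (x_i · y_{i+1} − x_{i+1} · y_i)| (indices mod n). Compute each cross term:
  (1)(1) − (-6)(3) = 19
  (-6)(-2) − (-2)(1) = 14
  (-2)(-7) − (0)(-2) = 14
  (0)(3) − (1)(-7) = 7
Sum = 54, so (signed) Area = 54/2 = 27, |Area| = 27.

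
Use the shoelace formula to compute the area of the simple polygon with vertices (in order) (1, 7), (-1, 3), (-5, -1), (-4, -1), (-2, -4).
Area = 31/2

Shoelace formula: Area = (1/2) |Σ_i (x_i · y_{i+1} − x_{i+1} · y_i)| (indices mod n). Compute each cross term:
  (1)(3) − (-1)(7) = 10
  (-1)(-1) − (-5)(3) = 16
  (-5)(-1) − (-4)(-1) = 1
  (-4)(-4) − (-2)(-1) = 14
  (-2)(7) − (1)(-4) = -10
Sum = 31, so (signed) Area = 31/2 = 31/2, |Area| = 31/2.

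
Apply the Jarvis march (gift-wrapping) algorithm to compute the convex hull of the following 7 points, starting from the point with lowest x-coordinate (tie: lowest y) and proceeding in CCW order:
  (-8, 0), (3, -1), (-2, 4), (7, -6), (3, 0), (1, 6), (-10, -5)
Hull (CCW) = [(-10, -5), (7, -6), (1, 6), (-8, 0)]

Jarvis march: at each step, from the current hull vertex p, select the next vertex q as the point such that every other point lies strictly to the left of (or on) the directed line p → q. (Equivalently: for every other point r, the cross product (q − p) × (r − p) ≥ 0.)
Starting point (lowest x, tie lowest y): (-10, -5). Wrap until returning to start. Resulting hull: (-10, -5), (7, -6), (1, 6), (-8, 0).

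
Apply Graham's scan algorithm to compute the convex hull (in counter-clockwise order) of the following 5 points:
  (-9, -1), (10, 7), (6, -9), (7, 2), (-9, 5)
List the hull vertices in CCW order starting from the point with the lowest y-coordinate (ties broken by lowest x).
Hull (CCW) = [(6, -9), (10, 7), (-9, 5), (-9, -1)]

Graham scan procedure:
  1. Find the pivot p₀ = point with lowest y (tie → lowest x): (6, -9).
  2. Sort the remaining points by polar angle around p₀.
  3. Walk through sorted points, maintaining a stack; pop the top while the last three entries make a non-left turn (cross product ≤ 0).
  4. Final stack is the convex hull in CCW order: (6, -9), (10, 7), (-9, 5), (-9, -1).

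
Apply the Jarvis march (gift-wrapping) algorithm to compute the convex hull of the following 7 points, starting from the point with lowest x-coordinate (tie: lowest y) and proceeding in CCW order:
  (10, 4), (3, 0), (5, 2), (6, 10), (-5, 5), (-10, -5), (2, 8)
Hull (CCW) = [(-10, -5), (3, 0), (10, 4), (6, 10), (-5, 5)]

Jarvis march: at each step, from the current hull vertex p, select the next vertex q as the point such that every other point lies strictly to the left of (or on) the directed line p → q. (Equivalently: for every other point r, the cross product (q − p) × (r − p) ≥ 0.)
Starting point (lowest x, tie lowest y): (-10, -5). Wrap until returning to start. Resulting hull: (-10, -5), (3, 0), (10, 4), (6, 10), (-5, 5).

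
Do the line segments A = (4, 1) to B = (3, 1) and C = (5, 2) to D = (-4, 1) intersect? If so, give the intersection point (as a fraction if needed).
No (intersection of containing lines falls outside at least one segment)

Parametrize and solve: t = 8, s = 1. At least one of these is outside [0, 1], so the segments do not intersect.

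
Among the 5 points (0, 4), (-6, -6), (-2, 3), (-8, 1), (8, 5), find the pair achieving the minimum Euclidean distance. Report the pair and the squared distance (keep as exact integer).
Pair = ((0, 4), (-2, 3)); squared distance = 5

Compute all C(5, 2) = 10 pairwise squared distances (x_i − x_j)² + (y_i − y_j)². The minimum is 5, attained by the pair ((0, 4), (-2, 3)).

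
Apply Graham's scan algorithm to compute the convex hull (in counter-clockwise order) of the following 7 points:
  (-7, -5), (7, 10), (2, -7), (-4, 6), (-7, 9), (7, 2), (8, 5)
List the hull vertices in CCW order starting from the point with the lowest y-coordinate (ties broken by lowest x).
Hull (CCW) = [(2, -7), (7, 2), (8, 5), (7, 10), (-7, 9), (-7, -5)]

Graham scan procedure:
  1. Find the pivot p₀ = point with lowest y (tie → lowest x): (2, -7).
  2. Sort the remaining points by polar angle around p₀.
  3. Walk through sorted points, maintaining a stack; pop the top while the last three entries make a non-left turn (cross product ≤ 0).
  4. Final stack is the convex hull in CCW order: (2, -7), (7, 2), (8, 5), (7, 10), (-7, 9), (-7, -5).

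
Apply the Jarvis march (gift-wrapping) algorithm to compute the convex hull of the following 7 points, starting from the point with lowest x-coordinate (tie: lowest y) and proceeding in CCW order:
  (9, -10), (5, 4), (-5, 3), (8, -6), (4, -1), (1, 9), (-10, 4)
Hull (CCW) = [(-10, 4), (9, -10), (8, -6), (5, 4), (1, 9)]

Jarvis march: at each step, from the current hull vertex p, select the next vertex q as the point such that every other point lies strictly to the left of (or on) the directed line p → q. (Equivalently: for every other point r, the cross product (q − p) × (r − p) ≥ 0.)
Starting point (lowest x, tie lowest y): (-10, 4). Wrap until returning to start. Resulting hull: (-10, 4), (9, -10), (8, -6), (5, 4), (1, 9).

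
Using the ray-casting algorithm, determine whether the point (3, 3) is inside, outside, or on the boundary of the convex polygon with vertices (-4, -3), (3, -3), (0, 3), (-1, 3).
The point (3, 3) lies strictly outside the polygon

Cast a horizontal ray to the right from the query point and count how many polygon edges it crosses (each edge strictly once or zero times, handled with the usual half-open convention). 
Parity of crossings → even ⇒ outside.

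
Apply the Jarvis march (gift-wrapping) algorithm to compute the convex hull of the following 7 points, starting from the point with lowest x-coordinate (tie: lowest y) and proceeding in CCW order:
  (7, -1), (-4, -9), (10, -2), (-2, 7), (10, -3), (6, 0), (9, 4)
Hull (CCW) = [(-4, -9), (10, -3), (10, -2), (9, 4), (-2, 7)]

Jarvis march: at each step, from the current hull vertex p, select the next vertex q as the point such that every other point lies strictly to the left of (or on) the directed line p → q. (Equivalently: for every other point r, the cross product (q − p) × (r − p) ≥ 0.)
Starting point (lowest x, tie lowest y): (-4, -9). Wrap until returning to start. Resulting hull: (-4, -9), (10, -3), (10, -2), (9, 4), (-2, 7).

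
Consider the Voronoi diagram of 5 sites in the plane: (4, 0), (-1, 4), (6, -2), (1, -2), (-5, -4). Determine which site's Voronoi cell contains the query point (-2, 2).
Nearest site = (-1, 4)

The Voronoi cell of site s contains exactly those query points closer to s than to any other site. Compute squared distances from q = (-2, 2) to each site:
  (-1 − -2)² + (4 − 2)² = 5
  (1 − -2)² + (-2 − 2)² = 25
  (4 − -2)² + (0 − 2)² = 40
  (-5 − -2)² + (-4 − 2)² = 45
  (6 − -2)² + (-2 − 2)² = 80
Minimum is attained by (-1, 4), so q lies in its Voronoi cell.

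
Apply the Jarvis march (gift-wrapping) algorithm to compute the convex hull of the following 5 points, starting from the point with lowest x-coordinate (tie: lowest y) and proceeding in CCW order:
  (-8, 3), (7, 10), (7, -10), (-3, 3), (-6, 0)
Hull (CCW) = [(-8, 3), (-6, 0), (7, -10), (7, 10)]

Jarvis march: at each step, from the current hull vertex p, select the next vertex q as the point such that every other point lies strictly to the left of (or on) the directed line p → q. (Equivalently: for every other point r, the cross product (q − p) × (r − p) ≥ 0.)
Starting point (lowest x, tie lowest y): (-8, 3). Wrap until returning to start. Resulting hull: (-8, 3), (-6, 0), (7, -10), (7, 10).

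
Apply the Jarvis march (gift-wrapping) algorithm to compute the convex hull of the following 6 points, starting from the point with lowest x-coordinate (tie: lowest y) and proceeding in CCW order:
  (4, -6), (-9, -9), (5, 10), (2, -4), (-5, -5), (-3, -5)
Hull (CCW) = [(-9, -9), (4, -6), (5, 10)]

Jarvis march: at each step, from the current hull vertex p, select the next vertex q as the point such that every other point lies strictly to the left of (or on) the directed line p → q. (Equivalently: for every other point r, the cross product (q − p) × (r − p) ≥ 0.)
Starting point (lowest x, tie lowest y): (-9, -9). Wrap until returning to start. Resulting hull: (-9, -9), (4, -6), (5, 10).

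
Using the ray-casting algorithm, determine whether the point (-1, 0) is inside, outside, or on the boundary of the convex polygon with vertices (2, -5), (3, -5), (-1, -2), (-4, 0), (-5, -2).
The point (-1, 0) lies strictly outside the polygon

Cast a horizontal ray to the right from the query point and count how many polygon edges it crosses (each edge strictly once or zero times, handled with the usual half-open convention). 
Parity of crossings → even ⇒ outside.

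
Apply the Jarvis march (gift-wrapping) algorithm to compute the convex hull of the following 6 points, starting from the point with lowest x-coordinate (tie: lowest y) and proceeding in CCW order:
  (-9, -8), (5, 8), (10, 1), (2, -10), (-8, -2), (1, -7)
Hull (CCW) = [(-9, -8), (2, -10), (10, 1), (5, 8), (-8, -2)]

Jarvis march: at each step, from the current hull vertex p, select the next vertex q as the point such that every other point lies strictly to the left of (or on) the directed line p → q. (Equivalently: for every other point r, the cross product (q − p) × (r − p) ≥ 0.)
Starting point (lowest x, tie lowest y): (-9, -8). Wrap until returning to start. Resulting hull: (-9, -8), (2, -10), (10, 1), (5, 8), (-8, -2).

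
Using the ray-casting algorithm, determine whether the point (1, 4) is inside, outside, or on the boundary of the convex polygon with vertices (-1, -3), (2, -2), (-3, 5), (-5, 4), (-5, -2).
The point (1, 4) lies strictly outside the polygon

Cast a horizontal ray to the right from the query point and count how many polygon edges it crosses (each edge strictly once or zero times, handled with the usual half-open convention). 
Parity of crossings → even ⇒ outside.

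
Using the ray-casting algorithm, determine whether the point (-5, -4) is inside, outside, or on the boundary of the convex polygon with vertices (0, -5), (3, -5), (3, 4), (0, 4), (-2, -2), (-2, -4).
The point (-5, -4) lies strictly outside the polygon

Cast a horizontal ray to the right from the query point and count how many polygon edges it crosses (each edge strictly once or zero times, handled with the usual half-open convention). 
Parity of crossings → even ⇒ outside.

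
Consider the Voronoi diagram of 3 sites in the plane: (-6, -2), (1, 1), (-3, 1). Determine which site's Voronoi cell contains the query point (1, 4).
Nearest site = (1, 1)

The Voronoi cell of site s contains exactly those query points closer to s than to any other site. Compute squared distances from q = (1, 4) to each site:
  (1 − 1)² + (1 − 4)² = 9
  (-3 − 1)² + (1 − 4)² = 25
  (-6 − 1)² + (-2 − 4)² = 85
Minimum is attained by (1, 1), so q lies in its Voronoi cell.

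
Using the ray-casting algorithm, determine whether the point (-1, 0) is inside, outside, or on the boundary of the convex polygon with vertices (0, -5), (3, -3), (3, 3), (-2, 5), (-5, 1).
The point (-1, 0) lies strictly inside the polygon

Cast a horizontal ray to the right from the query point and count how many polygon edges it crosses (each edge strictly once or zero times, handled with the usual half-open convention). 
Parity of crossings → odd ⇒ inside.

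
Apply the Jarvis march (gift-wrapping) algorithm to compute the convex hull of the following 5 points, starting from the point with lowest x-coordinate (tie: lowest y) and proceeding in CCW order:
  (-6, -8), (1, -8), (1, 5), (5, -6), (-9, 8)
Hull (CCW) = [(-9, 8), (-6, -8), (1, -8), (5, -6), (1, 5)]

Jarvis march: at each step, from the current hull vertex p, select the next vertex q as the point such that every other point lies strictly to the left of (or on) the directed line p → q. (Equivalently: for every other point r, the cross product (q − p) × (r − p) ≥ 0.)
Starting point (lowest x, tie lowest y): (-9, 8). Wrap until returning to start. Resulting hull: (-9, 8), (-6, -8), (1, -8), (5, -6), (1, 5).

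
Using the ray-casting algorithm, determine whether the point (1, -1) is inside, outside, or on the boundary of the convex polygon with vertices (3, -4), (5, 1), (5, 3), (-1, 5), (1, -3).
The point (1, -1) lies strictly inside the polygon

Cast a horizontal ray to the right from the query point and count how many polygon edges it crosses (each edge strictly once or zero times, handled with the usual half-open convention). 
Parity of crossings → odd ⇒ inside.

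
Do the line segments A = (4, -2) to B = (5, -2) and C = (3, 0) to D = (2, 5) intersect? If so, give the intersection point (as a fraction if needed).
No (intersection of containing lines falls outside at least one segment)

Parametrize and solve: t = -3/5, s = -2/5. At least one of these is outside [0, 1], so the segments do not intersect.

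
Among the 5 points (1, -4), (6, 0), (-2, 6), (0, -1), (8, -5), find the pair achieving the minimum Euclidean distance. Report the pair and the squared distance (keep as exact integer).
Pair = ((1, -4), (0, -1)); squared distance = 10

Compute all C(5, 2) = 10 pairwise squared distances (x_i − x_j)² + (y_i − y_j)². The minimum is 10, attained by the pair ((1, -4), (0, -1)).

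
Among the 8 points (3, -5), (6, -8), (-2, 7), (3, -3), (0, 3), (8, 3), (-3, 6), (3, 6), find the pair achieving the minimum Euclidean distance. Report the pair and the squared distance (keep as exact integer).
Pair = ((-2, 7), (-3, 6)); squared distance = 2

Compute all C(8, 2) = 28 pairwise squared distances (x_i − x_j)² + (y_i − y_j)². The minimum is 2, attained by the pair ((-2, 7), (-3, 6)).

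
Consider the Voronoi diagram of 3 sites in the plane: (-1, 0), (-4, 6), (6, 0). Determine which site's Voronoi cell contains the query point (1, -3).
Nearest site = (-1, 0)

The Voronoi cell of site s contains exactly those query points closer to s than to any other site. Compute squared distances from q = (1, -3) to each site:
  (-1 − 1)² + (0 − -3)² = 13
  (6 − 1)² + (0 − -3)² = 34
  (-4 − 1)² + (6 − -3)² = 106
Minimum is attained by (-1, 0), so q lies in its Voronoi cell.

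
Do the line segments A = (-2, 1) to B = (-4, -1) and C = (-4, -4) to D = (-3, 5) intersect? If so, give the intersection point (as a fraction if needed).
Yes; intersection at (-29/8, -5/8) (t = 13/16 on AB, s = 3/8 on CD)

Parametrize AB as A + t(B − A) = (-2 + -2 t, 1 + -2 t) and CD as C + s(D − C) = (-4 + 1 s, -4 + 9 s). Solve the linear system for (t, s). Determinant = 16 ≠ 0, so a unique intersection of the containing lines exists. Solution: t = 13/16, s = 3/8 — both in [0, 1], so the segments cross. Intersection point: (-29/8, -5/8).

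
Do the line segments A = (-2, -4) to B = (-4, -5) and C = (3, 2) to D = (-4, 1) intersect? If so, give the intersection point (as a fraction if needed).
No (intersection of containing lines falls outside at least one segment)

Parametrize and solve: t = -37/5, s = -7/5. At least one of these is outside [0, 1], so the segments do not intersect.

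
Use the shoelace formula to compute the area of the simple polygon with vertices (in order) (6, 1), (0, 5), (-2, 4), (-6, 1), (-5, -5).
Area = 61

Shoelace formula: Area = (1/2) |Σ_i (x_i · y_{i+1} − x_{i+1} · y_i)| (indices mod n). Compute each cross term:
  (6)(5) − (0)(1) = 30
  (0)(4) − (-2)(5) = 10
  (-2)(1) − (-6)(4) = 22
  (-6)(-5) − (-5)(1) = 35
  (-5)(1) − (6)(-5) = 25
Sum = 122, so (signed) Area = 122/2 = 61, |Area| = 61.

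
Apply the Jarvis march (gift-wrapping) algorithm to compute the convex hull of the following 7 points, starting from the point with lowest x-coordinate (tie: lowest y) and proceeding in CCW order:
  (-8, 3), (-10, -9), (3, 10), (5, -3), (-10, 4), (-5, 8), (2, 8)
Hull (CCW) = [(-10, -9), (5, -3), (3, 10), (-5, 8), (-10, 4)]

Jarvis march: at each step, from the current hull vertex p, select the next vertex q as the point such that every other point lies strictly to the left of (or on) the directed line p → q. (Equivalently: for every other point r, the cross product (q − p) × (r − p) ≥ 0.)
Starting point (lowest x, tie lowest y): (-10, -9). Wrap until returning to start. Resulting hull: (-10, -9), (5, -3), (3, 10), (-5, 8), (-10, 4).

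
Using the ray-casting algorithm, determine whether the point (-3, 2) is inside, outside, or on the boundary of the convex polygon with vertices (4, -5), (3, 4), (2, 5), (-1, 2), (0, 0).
The point (-3, 2) lies strictly outside the polygon

Cast a horizontal ray to the right from the query point and count how many polygon edges it crosses (each edge strictly once or zero times, handled with the usual half-open convention). 
Parity of crossings → even ⇒ outside.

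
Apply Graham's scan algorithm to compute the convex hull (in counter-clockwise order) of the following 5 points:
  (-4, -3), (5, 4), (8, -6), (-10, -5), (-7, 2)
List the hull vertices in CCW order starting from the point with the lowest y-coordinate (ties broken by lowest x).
Hull (CCW) = [(8, -6), (5, 4), (-7, 2), (-10, -5)]

Graham scan procedure:
  1. Find the pivot p₀ = point with lowest y (tie → lowest x): (8, -6).
  2. Sort the remaining points by polar angle around p₀.
  3. Walk through sorted points, maintaining a stack; pop the top while the last three entries make a non-left turn (cross product ≤ 0).
  4. Final stack is the convex hull in CCW order: (8, -6), (5, 4), (-7, 2), (-10, -5).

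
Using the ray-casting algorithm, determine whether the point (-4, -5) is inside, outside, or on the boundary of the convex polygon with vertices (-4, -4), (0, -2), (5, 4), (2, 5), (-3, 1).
The point (-4, -5) lies strictly outside the polygon

Cast a horizontal ray to the right from the query point and count how many polygon edges it crosses (each edge strictly once or zero times, handled with the usual half-open convention). 
Parity of crossings → even ⇒ outside.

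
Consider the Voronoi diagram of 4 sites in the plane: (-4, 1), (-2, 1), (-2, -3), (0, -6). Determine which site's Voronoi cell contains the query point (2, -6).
Nearest site = (0, -6)

The Voronoi cell of site s contains exactly those query points closer to s than to any other site. Compute squared distances from q = (2, -6) to each site:
  (0 − 2)² + (-6 − -6)² = 4
  (-2 − 2)² + (-3 − -6)² = 25
  (-2 − 2)² + (1 − -6)² = 65
  (-4 − 2)² + (1 − -6)² = 85
Minimum is attained by (0, -6), so q lies in its Voronoi cell.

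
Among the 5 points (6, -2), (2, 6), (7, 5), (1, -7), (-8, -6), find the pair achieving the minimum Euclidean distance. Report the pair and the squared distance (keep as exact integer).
Pair = ((2, 6), (7, 5)); squared distance = 26

Compute all C(5, 2) = 10 pairwise squared distances (x_i − x_j)² + (y_i − y_j)². The minimum is 26, attained by the pair ((2, 6), (7, 5)).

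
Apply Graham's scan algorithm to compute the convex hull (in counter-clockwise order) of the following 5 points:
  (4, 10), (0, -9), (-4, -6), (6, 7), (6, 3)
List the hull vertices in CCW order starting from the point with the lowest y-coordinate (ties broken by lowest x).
Hull (CCW) = [(0, -9), (6, 3), (6, 7), (4, 10), (-4, -6)]

Graham scan procedure:
  1. Find the pivot p₀ = point with lowest y (tie → lowest x): (0, -9).
  2. Sort the remaining points by polar angle around p₀.
  3. Walk through sorted points, maintaining a stack; pop the top while the last three entries make a non-left turn (cross product ≤ 0).
  4. Final stack is the convex hull in CCW order: (0, -9), (6, 3), (6, 7), (4, 10), (-4, -6).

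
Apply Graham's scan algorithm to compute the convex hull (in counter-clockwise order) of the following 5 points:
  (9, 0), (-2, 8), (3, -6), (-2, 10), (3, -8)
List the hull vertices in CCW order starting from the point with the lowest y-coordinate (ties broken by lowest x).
Hull (CCW) = [(3, -8), (9, 0), (-2, 10), (-2, 8)]

Graham scan procedure:
  1. Find the pivot p₀ = point with lowest y (tie → lowest x): (3, -8).
  2. Sort the remaining points by polar angle around p₀.
  3. Walk through sorted points, maintaining a stack; pop the top while the last three entries make a non-left turn (cross product ≤ 0).
  4. Final stack is the convex hull in CCW order: (3, -8), (9, 0), (-2, 10), (-2, 8).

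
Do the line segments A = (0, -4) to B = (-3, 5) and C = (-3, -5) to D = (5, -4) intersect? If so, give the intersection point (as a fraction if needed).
No (intersection of containing lines falls outside at least one segment)

Parametrize and solve: t = -1/15, s = 2/5. At least one of these is outside [0, 1], so the segments do not intersect.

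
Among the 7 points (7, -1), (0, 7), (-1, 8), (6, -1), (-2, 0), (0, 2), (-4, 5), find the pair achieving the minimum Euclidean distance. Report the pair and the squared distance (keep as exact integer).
Pair = ((7, -1), (6, -1)); squared distance = 1

Compute all C(7, 2) = 21 pairwise squared distances (x_i − x_j)² + (y_i − y_j)². The minimum is 1, attained by the pair ((7, -1), (6, -1)).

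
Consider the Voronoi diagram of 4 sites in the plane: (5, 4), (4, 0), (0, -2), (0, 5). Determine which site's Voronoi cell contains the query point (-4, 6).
Nearest site = (0, 5)

The Voronoi cell of site s contains exactly those query points closer to s than to any other site. Compute squared distances from q = (-4, 6) to each site:
  (0 − -4)² + (5 − 6)² = 17
  (0 − -4)² + (-2 − 6)² = 80
  (5 − -4)² + (4 − 6)² = 85
  (4 − -4)² + (0 − 6)² = 100
Minimum is attained by (0, 5), so q lies in its Voronoi cell.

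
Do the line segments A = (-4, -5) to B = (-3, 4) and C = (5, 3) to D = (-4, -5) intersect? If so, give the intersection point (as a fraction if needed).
Yes; intersection at (-4, -5) (t = 0 on AB, s = 1 on CD)

Parametrize AB as A + t(B − A) = (-4 + 1 t, -5 + 9 t) and CD as C + s(D − C) = (5 + -9 s, 3 + -8 s). Solve the linear system for (t, s). Determinant = -73 ≠ 0, so a unique intersection of the containing lines exists. Solution: t = 0, s = 1 — both in [0, 1], so the segments cross. Intersection point: (-4, -5).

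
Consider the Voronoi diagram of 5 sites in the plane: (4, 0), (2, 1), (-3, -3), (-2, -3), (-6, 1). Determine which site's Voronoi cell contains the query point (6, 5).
Nearest site = (4, 0)

The Voronoi cell of site s contains exactly those query points closer to s than to any other site. Compute squared distances from q = (6, 5) to each site:
  (4 − 6)² + (0 − 5)² = 29
  (2 − 6)² + (1 − 5)² = 32
  (-2 − 6)² + (-3 − 5)² = 128
  (-3 − 6)² + (-3 − 5)² = 145
  (-6 − 6)² + (1 − 5)² = 160
Minimum is attained by (4, 0), so q lies in its Voronoi cell.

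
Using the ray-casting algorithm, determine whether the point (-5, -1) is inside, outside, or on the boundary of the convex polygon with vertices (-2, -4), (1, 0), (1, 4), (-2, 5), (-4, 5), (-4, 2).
The point (-5, -1) lies strictly outside the polygon

Cast a horizontal ray to the right from the query point and count how many polygon edges it crosses (each edge strictly once or zero times, handled with the usual half-open convention). 
Parity of crossings → even ⇒ outside.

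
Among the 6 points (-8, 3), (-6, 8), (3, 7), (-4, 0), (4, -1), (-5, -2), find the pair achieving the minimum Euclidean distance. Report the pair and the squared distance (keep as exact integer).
Pair = ((-4, 0), (-5, -2)); squared distance = 5

Compute all C(6, 2) = 15 pairwise squared distances (x_i − x_j)² + (y_i − y_j)². The minimum is 5, attained by the pair ((-4, 0), (-5, -2)).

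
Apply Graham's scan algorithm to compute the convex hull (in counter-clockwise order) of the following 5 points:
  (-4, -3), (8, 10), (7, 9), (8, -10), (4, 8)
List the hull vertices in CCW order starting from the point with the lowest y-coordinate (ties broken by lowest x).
Hull (CCW) = [(8, -10), (8, 10), (4, 8), (-4, -3)]

Graham scan procedure:
  1. Find the pivot p₀ = point with lowest y (tie → lowest x): (8, -10).
  2. Sort the remaining points by polar angle around p₀.
  3. Walk through sorted points, maintaining a stack; pop the top while the last three entries make a non-left turn (cross product ≤ 0).
  4. Final stack is the convex hull in CCW order: (8, -10), (8, 10), (4, 8), (-4, -3).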